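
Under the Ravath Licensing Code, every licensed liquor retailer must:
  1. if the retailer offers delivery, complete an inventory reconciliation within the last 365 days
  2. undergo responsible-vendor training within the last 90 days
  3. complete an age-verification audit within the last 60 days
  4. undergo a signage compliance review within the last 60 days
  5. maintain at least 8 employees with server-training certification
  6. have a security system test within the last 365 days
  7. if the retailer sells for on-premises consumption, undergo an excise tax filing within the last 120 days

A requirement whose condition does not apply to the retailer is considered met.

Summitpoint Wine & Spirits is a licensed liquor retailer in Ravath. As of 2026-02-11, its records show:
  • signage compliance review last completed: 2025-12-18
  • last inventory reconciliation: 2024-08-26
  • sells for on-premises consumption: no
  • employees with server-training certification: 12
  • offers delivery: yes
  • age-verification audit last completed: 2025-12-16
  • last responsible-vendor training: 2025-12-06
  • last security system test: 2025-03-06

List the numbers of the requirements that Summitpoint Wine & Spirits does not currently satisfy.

1

1. condition 'offers delivery' holds; inventory reconciliation 534 days ago vs limit 365 → not met
2. responsible-vendor training 67 days ago vs limit 90 → met
3. age-verification audit 57 days ago vs limit 60 → met
4. signage compliance review 55 days ago vs limit 60 → met
5. employees with server-training certification 12 ≥ 8 → met
6. security system test 342 days ago vs limit 365 → met
7. condition 'sells for on-premises consumption' does not hold → requirement n/a → met
Not met: 1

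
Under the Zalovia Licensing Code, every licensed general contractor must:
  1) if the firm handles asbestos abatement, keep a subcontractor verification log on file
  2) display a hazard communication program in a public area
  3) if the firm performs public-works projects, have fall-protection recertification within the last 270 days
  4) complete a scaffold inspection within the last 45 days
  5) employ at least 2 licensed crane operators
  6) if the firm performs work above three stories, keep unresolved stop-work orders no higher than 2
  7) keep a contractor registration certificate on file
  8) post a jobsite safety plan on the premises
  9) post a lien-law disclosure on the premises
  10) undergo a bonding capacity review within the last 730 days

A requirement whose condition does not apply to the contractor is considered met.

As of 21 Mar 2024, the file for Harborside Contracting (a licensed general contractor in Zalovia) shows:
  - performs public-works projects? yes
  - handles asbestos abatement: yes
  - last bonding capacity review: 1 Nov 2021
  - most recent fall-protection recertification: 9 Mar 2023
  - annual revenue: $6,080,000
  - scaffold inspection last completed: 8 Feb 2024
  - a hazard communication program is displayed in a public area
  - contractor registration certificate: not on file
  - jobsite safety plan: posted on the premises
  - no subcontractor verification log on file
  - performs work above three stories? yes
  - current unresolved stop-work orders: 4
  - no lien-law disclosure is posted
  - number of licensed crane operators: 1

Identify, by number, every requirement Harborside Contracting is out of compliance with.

1. condition 'handles asbestos abatement' holds; subcontractor verification log absent → not met
2. hazard communication program present → met
3. condition 'performs public-works projects' holds; fall-protection recertification 378 days ago vs limit 270 → not met
4. scaffold inspection 42 days ago vs limit 45 → met
5. licensed crane operators 1 < 2 → not met
6. condition 'performs work above three stories' holds; unresolved stop-work orders 4 > 2 → not met
7. contractor registration certificate absent → not met
8. jobsite safety plan present → met
9. lien-law disclosure absent → not met
10. bonding capacity review 871 days ago vs limit 730 → not met
Not met: 1, 3, 5, 6, 7, 9, 10

1, 3, 5, 6, 7, 9, 10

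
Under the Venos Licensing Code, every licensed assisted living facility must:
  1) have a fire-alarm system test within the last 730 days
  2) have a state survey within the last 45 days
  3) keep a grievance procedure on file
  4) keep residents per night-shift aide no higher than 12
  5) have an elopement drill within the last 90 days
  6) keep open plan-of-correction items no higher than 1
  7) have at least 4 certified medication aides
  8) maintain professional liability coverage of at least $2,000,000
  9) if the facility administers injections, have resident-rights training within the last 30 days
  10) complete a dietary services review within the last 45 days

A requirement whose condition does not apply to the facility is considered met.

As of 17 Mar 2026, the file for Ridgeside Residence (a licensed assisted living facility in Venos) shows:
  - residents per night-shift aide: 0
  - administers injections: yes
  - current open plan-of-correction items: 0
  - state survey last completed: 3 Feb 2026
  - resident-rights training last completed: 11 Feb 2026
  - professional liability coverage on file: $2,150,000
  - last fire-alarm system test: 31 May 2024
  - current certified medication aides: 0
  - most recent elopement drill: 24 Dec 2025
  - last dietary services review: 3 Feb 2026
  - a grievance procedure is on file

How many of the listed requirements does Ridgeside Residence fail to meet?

2

1. fire-alarm system test 655 days ago vs limit 730 → met
2. state survey 42 days ago vs limit 45 → met
3. grievance procedure present → met
4. residents per night-shift aide 0 ≤ 12 → met
5. elopement drill 83 days ago vs limit 90 → met
6. open plan-of-correction items 0 ≤ 1 → met
7. certified medication aides 0 < 4 → not met
8. professional liability coverage $2,150,000 ≥ $2,000,000 → met
9. condition 'administers injections' holds; resident-rights training 34 days ago vs limit 30 → not met
10. dietary services review 42 days ago vs limit 45 → met
Not met: 2 of 10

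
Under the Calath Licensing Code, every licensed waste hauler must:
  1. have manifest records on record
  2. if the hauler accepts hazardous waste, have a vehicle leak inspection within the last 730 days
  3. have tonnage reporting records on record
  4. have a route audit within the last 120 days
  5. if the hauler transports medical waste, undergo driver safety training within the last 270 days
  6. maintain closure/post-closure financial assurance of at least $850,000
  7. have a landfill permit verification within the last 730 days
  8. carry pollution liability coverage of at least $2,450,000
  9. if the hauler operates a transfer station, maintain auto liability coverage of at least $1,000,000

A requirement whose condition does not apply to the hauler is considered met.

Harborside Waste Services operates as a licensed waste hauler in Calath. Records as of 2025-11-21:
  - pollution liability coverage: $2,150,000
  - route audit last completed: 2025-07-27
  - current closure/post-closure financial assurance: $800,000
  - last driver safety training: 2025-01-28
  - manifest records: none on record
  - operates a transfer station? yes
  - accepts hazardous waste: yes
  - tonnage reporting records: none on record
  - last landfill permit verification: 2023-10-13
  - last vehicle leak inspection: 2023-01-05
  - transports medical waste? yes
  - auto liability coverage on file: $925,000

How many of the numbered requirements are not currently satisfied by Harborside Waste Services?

8

1. manifest records absent → not met
2. condition 'accepts hazardous waste' holds; vehicle leak inspection 1051 days ago vs limit 730 → not met
3. tonnage reporting records absent → not met
4. route audit 117 days ago vs limit 120 → met
5. condition 'transports medical waste' holds; driver safety training 297 days ago vs limit 270 → not met
6. closure/post-closure financial assurance $800,000 < $850,000 → not met
7. landfill permit verification 770 days ago vs limit 730 → not met
8. pollution liability coverage $2,150,000 < $2,450,000 → not met
9. condition 'operates a transfer station' holds; auto liability coverage $925,000 < $1,000,000 → not met
Not met: 8 of 9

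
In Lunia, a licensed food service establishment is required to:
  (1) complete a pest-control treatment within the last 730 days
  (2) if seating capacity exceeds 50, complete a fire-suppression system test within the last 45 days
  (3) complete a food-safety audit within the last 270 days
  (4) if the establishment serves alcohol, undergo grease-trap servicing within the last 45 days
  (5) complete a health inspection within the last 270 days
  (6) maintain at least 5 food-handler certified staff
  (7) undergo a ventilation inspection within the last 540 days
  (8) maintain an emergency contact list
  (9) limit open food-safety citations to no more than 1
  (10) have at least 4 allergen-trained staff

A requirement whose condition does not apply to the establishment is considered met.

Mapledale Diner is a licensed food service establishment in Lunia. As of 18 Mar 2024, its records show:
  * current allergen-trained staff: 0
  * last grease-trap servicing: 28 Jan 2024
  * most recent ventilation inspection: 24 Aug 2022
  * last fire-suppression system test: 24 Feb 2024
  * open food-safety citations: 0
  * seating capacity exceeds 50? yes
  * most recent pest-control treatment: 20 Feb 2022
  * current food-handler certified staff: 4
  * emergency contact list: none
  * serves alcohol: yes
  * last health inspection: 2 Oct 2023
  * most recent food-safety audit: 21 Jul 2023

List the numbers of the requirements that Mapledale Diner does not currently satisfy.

1, 4, 6, 7, 8, 10

1. pest-control treatment 757 days ago vs limit 730 → not met
2. condition 'seating capacity exceeds 50' holds; fire-suppression system test 23 days ago vs limit 45 → met
3. food-safety audit 241 days ago vs limit 270 → met
4. condition 'serves alcohol' holds; grease-trap servicing 50 days ago vs limit 45 → not met
5. health inspection 168 days ago vs limit 270 → met
6. food-handler certified staff 4 < 5 → not met
7. ventilation inspection 572 days ago vs limit 540 → not met
8. emergency contact list absent → not met
9. open food-safety citations 0 ≤ 1 → met
10. allergen-trained staff 0 < 4 → not met
Not met: 1, 4, 6, 7, 8, 10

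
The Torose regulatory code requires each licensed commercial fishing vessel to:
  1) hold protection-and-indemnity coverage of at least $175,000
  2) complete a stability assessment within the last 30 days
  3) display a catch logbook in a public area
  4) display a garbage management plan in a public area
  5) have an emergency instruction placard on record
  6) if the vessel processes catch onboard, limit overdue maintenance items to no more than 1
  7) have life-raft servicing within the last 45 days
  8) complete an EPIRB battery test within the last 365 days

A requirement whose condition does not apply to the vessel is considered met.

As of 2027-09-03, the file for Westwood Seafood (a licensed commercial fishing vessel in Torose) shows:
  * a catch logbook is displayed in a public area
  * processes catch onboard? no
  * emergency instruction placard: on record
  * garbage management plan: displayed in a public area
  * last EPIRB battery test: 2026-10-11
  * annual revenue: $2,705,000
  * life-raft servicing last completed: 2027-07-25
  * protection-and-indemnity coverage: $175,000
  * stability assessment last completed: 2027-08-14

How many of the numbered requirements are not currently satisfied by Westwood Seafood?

0

1. protection-and-indemnity coverage $175,000 ≥ $175,000 → met
2. stability assessment 20 days ago vs limit 30 → met
3. catch logbook present → met
4. garbage management plan present → met
5. emergency instruction placard present → met
6. condition 'processes catch onboard' does not hold → requirement n/a → met
7. life-raft servicing 40 days ago vs limit 45 → met
8. EPIRB battery test 327 days ago vs limit 365 → met
Not met: 0 of 8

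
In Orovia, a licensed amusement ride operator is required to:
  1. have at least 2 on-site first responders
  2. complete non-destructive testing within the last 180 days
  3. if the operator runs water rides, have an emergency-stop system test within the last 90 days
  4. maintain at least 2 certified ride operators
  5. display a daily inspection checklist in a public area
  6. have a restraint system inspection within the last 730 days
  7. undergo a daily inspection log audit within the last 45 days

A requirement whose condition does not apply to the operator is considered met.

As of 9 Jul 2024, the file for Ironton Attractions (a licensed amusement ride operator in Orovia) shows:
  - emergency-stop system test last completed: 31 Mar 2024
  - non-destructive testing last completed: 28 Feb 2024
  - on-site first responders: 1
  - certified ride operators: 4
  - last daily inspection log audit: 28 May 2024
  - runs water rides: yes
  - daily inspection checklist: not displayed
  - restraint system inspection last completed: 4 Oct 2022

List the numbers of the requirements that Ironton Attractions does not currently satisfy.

1. on-site first responders 1 < 2 → not met
2. non-destructive testing 132 days ago vs limit 180 → met
3. condition 'runs water rides' holds; emergency-stop system test 100 days ago vs limit 90 → not met
4. certified ride operators 4 ≥ 2 → met
5. daily inspection checklist absent → not met
6. restraint system inspection 644 days ago vs limit 730 → met
7. daily inspection log audit 42 days ago vs limit 45 → met
Not met: 1, 3, 5

1, 3, 5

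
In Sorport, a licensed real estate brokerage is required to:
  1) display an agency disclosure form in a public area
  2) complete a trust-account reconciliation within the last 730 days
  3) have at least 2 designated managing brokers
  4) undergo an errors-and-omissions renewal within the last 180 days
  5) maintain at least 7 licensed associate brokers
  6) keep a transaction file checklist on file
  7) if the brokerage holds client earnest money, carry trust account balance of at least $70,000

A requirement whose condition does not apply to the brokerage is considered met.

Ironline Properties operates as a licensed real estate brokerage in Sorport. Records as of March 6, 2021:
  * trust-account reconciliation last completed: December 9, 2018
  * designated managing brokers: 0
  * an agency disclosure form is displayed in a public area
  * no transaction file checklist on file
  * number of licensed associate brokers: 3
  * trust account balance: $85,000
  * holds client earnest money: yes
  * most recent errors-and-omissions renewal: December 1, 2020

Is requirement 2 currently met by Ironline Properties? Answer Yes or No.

2. trust-account reconciliation 818 days ago vs limit 730 → not met

No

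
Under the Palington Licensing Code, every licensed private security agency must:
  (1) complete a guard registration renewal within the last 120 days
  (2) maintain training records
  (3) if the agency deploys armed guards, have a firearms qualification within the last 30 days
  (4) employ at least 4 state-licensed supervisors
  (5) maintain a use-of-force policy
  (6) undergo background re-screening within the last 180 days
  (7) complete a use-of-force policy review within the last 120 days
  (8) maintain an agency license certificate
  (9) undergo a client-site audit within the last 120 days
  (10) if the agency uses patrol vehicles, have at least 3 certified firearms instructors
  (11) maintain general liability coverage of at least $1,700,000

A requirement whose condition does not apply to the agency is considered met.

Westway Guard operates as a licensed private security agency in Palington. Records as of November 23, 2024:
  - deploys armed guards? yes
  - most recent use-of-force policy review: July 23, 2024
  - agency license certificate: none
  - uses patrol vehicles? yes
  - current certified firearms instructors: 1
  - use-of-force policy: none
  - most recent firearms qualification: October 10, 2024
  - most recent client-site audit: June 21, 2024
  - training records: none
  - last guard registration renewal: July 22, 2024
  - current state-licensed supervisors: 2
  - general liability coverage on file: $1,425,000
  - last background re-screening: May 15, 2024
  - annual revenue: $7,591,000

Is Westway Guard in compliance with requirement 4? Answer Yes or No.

4. state-licensed supervisors 2 < 4 → not met

No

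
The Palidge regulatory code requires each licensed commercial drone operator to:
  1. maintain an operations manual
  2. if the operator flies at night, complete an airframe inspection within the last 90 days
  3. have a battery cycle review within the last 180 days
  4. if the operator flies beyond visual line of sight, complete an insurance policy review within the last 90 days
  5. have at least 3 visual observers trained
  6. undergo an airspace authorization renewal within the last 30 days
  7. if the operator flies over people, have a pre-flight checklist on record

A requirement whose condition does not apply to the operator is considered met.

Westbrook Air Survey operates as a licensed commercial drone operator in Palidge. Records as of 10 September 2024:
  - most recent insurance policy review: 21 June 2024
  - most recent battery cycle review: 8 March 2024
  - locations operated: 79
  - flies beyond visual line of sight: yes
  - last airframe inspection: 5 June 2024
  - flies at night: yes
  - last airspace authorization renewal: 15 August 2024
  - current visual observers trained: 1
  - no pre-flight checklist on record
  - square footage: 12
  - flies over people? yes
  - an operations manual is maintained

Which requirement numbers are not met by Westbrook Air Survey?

2, 3, 5, 7

1. operations manual present → met
2. condition 'flies at night' holds; airframe inspection 97 days ago vs limit 90 → not met
3. battery cycle review 186 days ago vs limit 180 → not met
4. condition 'flies beyond visual line of sight' holds; insurance policy review 81 days ago vs limit 90 → met
5. visual observers trained 1 < 3 → not met
6. airspace authorization renewal 26 days ago vs limit 30 → met
7. condition 'flies over people' holds; pre-flight checklist absent → not met
Not met: 2, 3, 5, 7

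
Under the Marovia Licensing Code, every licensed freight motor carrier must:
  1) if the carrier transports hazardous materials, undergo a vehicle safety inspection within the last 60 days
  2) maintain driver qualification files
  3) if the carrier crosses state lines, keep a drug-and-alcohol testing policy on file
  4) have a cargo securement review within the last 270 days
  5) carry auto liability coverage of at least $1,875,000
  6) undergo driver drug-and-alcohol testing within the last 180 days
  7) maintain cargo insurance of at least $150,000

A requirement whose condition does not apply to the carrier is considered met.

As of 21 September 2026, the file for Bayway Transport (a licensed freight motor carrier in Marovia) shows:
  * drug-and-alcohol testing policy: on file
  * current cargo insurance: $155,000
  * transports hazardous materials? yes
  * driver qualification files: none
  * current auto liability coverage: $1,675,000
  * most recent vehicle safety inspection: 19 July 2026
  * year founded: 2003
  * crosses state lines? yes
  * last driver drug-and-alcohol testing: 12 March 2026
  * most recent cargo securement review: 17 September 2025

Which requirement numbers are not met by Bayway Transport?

1, 2, 4, 5, 6

1. condition 'transports hazardous materials' holds; vehicle safety inspection 64 days ago vs limit 60 → not met
2. driver qualification files absent → not met
3. condition 'crosses state lines' holds; drug-and-alcohol testing policy present → met
4. cargo securement review 369 days ago vs limit 270 → not met
5. auto liability coverage $1,675,000 < $1,875,000 → not met
6. driver drug-and-alcohol testing 193 days ago vs limit 180 → not met
7. cargo insurance $155,000 ≥ $150,000 → met
Not met: 1, 2, 4, 5, 6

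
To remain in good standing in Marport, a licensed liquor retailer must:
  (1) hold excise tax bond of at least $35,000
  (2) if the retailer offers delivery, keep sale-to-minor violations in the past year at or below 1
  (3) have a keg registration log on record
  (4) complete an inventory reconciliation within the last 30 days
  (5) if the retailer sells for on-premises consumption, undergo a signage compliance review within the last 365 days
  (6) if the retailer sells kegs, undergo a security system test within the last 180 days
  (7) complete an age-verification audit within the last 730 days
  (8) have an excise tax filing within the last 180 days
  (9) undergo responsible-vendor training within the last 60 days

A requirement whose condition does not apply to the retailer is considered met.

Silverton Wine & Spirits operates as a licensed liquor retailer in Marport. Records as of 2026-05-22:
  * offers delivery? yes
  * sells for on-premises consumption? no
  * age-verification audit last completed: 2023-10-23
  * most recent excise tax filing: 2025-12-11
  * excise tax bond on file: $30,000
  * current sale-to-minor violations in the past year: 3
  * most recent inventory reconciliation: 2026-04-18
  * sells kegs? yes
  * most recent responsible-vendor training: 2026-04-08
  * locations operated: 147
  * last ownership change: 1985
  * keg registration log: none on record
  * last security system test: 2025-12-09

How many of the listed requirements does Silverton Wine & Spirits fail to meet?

5

1. excise tax bond $30,000 < $35,000 → not met
2. condition 'offers delivery' holds; sale-to-minor violations in the past year 3 > 1 → not met
3. keg registration log absent → not met
4. inventory reconciliation 34 days ago vs limit 30 → not met
5. condition 'sells for on-premises consumption' does not hold → requirement n/a → met
6. condition 'sells kegs' holds; security system test 164 days ago vs limit 180 → met
7. age-verification audit 942 days ago vs limit 730 → not met
8. excise tax filing 162 days ago vs limit 180 → met
9. responsible-vendor training 44 days ago vs limit 60 → met
Not met: 5 of 9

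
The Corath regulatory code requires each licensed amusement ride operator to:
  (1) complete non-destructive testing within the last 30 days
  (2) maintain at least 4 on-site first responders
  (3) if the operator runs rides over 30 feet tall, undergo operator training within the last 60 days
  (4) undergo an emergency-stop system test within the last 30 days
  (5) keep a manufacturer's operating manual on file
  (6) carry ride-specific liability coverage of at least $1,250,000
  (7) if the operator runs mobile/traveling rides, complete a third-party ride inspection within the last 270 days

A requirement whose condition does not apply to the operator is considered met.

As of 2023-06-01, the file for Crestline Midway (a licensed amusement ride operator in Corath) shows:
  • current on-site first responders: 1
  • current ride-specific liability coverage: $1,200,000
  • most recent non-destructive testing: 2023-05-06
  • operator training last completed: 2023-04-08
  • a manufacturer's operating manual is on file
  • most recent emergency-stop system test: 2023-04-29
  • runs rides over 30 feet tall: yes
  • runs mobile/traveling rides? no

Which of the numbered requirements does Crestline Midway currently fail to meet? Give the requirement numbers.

2, 4, 6

1. non-destructive testing 26 days ago vs limit 30 → met
2. on-site first responders 1 < 4 → not met
3. condition 'runs rides over 30 feet tall' holds; operator training 54 days ago vs limit 60 → met
4. emergency-stop system test 33 days ago vs limit 30 → not met
5. manufacturer's operating manual present → met
6. ride-specific liability coverage $1,200,000 < $1,250,000 → not met
7. condition 'runs mobile/traveling rides' does not hold → requirement n/a → met
Not met: 2, 4, 6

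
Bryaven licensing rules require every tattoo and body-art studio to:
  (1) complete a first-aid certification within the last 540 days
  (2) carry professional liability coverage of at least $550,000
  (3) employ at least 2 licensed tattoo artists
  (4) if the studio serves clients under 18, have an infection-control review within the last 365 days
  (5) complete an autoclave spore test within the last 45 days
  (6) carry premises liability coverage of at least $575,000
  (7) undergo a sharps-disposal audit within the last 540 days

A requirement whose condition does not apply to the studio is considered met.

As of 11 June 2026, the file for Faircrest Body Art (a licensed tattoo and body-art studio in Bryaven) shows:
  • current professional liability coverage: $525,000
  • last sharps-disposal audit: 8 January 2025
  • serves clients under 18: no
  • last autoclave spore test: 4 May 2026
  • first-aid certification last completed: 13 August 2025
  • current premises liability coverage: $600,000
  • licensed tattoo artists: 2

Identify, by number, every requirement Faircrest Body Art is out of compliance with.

1. first-aid certification 302 days ago vs limit 540 → met
2. professional liability coverage $525,000 < $550,000 → not met
3. licensed tattoo artists 2 ≥ 2 → met
4. condition 'serves clients under 18' does not hold → requirement n/a → met
5. autoclave spore test 38 days ago vs limit 45 → met
6. premises liability coverage $600,000 ≥ $575,000 → met
7. sharps-disposal audit 519 days ago vs limit 540 → met
Not met: 2

2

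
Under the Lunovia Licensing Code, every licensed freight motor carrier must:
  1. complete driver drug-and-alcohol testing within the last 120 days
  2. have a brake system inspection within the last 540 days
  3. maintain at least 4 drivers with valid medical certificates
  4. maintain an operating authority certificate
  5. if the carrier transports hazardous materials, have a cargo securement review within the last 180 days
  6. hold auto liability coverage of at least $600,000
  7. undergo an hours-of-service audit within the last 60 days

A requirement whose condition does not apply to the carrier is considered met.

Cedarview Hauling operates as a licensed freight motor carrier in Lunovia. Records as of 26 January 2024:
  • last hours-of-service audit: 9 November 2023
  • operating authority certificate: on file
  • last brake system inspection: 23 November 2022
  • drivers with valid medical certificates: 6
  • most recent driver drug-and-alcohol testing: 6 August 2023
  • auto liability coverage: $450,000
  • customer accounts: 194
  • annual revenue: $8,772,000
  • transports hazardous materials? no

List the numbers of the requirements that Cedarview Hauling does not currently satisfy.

1. driver drug-and-alcohol testing 173 days ago vs limit 120 → not met
2. brake system inspection 429 days ago vs limit 540 → met
3. drivers with valid medical certificates 6 ≥ 4 → met
4. operating authority certificate present → met
5. condition 'transports hazardous materials' does not hold → requirement n/a → met
6. auto liability coverage $450,000 < $600,000 → not met
7. hours-of-service audit 78 days ago vs limit 60 → not met
Not met: 1, 6, 7

1, 6, 7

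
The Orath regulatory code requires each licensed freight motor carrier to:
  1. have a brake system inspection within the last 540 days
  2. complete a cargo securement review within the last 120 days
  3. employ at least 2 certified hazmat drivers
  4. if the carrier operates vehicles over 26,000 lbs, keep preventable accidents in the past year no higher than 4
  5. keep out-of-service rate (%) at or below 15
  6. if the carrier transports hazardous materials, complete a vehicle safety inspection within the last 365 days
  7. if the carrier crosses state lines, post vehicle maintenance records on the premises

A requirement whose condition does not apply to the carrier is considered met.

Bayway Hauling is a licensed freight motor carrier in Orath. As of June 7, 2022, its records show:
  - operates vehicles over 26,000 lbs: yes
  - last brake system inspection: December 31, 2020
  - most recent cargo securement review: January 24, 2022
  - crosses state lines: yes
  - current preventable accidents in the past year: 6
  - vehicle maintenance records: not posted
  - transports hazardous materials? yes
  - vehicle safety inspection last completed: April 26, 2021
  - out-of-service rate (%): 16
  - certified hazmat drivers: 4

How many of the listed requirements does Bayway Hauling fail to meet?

5

1. brake system inspection 523 days ago vs limit 540 → met
2. cargo securement review 134 days ago vs limit 120 → not met
3. certified hazmat drivers 4 ≥ 2 → met
4. condition 'operates vehicles over 26,000 lbs' holds; preventable accidents in the past year 6 > 4 → not met
5. out-of-service rate (%) 16 > 15 → not met
6. condition 'transports hazardous materials' holds; vehicle safety inspection 407 days ago vs limit 365 → not met
7. condition 'crosses state lines' holds; vehicle maintenance records absent → not met
Not met: 5 of 7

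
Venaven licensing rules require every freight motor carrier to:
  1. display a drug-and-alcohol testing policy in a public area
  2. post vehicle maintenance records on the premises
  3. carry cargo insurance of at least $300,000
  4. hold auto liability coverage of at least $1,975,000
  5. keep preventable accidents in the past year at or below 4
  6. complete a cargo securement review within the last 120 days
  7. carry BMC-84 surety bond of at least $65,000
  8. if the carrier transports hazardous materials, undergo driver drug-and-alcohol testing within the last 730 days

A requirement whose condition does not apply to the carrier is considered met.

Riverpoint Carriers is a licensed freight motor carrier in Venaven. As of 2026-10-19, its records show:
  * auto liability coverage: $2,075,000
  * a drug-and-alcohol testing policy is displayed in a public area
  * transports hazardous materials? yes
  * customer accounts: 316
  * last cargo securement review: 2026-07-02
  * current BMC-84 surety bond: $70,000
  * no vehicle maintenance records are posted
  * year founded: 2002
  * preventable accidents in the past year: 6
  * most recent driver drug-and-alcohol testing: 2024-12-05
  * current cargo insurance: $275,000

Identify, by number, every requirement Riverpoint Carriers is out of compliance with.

1. drug-and-alcohol testing policy present → met
2. vehicle maintenance records absent → not met
3. cargo insurance $275,000 < $300,000 → not met
4. auto liability coverage $2,075,000 ≥ $1,975,000 → met
5. preventable accidents in the past year 6 > 4 → not met
6. cargo securement review 109 days ago vs limit 120 → met
7. BMC-84 surety bond $70,000 ≥ $65,000 → met
8. condition 'transports hazardous materials' holds; driver drug-and-alcohol testing 683 days ago vs limit 730 → met
Not met: 2, 3, 5

2, 3, 5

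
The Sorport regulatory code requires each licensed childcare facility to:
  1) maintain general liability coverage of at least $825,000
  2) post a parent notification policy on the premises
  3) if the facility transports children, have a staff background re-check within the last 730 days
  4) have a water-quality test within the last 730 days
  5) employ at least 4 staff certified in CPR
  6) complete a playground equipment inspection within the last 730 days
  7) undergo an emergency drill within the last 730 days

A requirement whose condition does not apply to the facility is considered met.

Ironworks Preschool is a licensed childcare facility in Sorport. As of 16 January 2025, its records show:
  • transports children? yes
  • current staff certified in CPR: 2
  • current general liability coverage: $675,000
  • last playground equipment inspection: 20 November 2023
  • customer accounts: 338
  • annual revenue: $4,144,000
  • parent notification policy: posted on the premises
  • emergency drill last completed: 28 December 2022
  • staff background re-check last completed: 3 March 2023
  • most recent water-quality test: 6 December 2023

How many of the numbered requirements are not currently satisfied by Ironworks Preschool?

3

1. general liability coverage $675,000 < $825,000 → not met
2. parent notification policy present → met
3. condition 'transports children' holds; staff background re-check 685 days ago vs limit 730 → met
4. water-quality test 407 days ago vs limit 730 → met
5. staff certified in CPR 2 < 4 → not met
6. playground equipment inspection 423 days ago vs limit 730 → met
7. emergency drill 750 days ago vs limit 730 → not met
Not met: 3 of 7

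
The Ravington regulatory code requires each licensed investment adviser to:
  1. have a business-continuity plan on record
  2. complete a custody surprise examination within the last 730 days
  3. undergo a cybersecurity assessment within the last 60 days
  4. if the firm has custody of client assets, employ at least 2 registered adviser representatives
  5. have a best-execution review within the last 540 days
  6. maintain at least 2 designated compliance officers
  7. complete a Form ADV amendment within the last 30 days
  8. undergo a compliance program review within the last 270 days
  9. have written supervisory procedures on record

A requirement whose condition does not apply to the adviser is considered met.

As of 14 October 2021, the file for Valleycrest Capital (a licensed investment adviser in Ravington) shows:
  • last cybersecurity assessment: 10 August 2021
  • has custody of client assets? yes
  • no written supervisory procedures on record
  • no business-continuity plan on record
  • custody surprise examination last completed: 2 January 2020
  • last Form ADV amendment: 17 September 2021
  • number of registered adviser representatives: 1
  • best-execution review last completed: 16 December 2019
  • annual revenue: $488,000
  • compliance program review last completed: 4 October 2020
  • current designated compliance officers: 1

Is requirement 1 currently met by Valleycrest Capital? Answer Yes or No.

1. business-continuity plan absent → not met

No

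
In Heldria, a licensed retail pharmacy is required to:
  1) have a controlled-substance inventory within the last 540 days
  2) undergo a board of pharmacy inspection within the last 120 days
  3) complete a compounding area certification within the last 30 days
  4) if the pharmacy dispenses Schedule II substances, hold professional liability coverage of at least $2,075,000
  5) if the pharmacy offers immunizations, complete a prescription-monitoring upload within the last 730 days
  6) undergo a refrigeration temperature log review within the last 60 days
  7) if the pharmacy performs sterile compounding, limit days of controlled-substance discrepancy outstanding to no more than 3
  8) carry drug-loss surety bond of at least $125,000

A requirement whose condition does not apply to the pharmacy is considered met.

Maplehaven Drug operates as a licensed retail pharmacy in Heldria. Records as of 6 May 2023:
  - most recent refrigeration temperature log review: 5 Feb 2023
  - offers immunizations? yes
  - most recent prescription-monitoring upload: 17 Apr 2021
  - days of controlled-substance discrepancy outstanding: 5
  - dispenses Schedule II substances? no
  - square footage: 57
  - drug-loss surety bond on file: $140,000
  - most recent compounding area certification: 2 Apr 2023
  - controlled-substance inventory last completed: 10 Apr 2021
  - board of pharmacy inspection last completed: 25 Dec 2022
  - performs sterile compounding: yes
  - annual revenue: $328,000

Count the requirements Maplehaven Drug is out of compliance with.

1. controlled-substance inventory 756 days ago vs limit 540 → not met
2. board of pharmacy inspection 132 days ago vs limit 120 → not met
3. compounding area certification 34 days ago vs limit 30 → not met
4. condition 'dispenses Schedule II substances' does not hold → requirement n/a → met
5. condition 'offers immunizations' holds; prescription-monitoring upload 749 days ago vs limit 730 → not met
6. refrigeration temperature log review 90 days ago vs limit 60 → not met
7. condition 'performs sterile compounding' holds; days of controlled-substance discrepancy outstanding 5 > 3 → not met
8. drug-loss surety bond $140,000 ≥ $125,000 → met
Not met: 6 of 8

6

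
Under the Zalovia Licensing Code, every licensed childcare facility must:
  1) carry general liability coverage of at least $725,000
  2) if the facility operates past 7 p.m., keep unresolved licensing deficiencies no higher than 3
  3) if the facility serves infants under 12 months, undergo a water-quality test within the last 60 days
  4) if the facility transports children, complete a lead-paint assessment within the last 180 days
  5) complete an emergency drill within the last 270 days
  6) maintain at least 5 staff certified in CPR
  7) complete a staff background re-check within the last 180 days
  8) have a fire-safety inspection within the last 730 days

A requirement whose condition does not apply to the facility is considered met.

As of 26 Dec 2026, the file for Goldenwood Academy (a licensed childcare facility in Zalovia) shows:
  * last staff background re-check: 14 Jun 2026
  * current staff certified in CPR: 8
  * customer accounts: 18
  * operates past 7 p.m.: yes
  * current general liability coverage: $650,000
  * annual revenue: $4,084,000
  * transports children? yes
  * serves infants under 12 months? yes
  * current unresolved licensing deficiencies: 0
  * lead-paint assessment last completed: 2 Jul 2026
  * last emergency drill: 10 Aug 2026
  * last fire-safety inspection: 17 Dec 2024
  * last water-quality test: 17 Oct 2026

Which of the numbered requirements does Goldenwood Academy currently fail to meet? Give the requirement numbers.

1, 3, 7, 8

1. general liability coverage $650,000 < $725,000 → not met
2. condition 'operates past 7 p.m.' holds; unresolved licensing deficiencies 0 ≤ 3 → met
3. condition 'serves infants under 12 months' holds; water-quality test 70 days ago vs limit 60 → not met
4. condition 'transports children' holds; lead-paint assessment 177 days ago vs limit 180 → met
5. emergency drill 138 days ago vs limit 270 → met
6. staff certified in CPR 8 ≥ 5 → met
7. staff background re-check 195 days ago vs limit 180 → not met
8. fire-safety inspection 739 days ago vs limit 730 → not met
Not met: 1, 3, 7, 8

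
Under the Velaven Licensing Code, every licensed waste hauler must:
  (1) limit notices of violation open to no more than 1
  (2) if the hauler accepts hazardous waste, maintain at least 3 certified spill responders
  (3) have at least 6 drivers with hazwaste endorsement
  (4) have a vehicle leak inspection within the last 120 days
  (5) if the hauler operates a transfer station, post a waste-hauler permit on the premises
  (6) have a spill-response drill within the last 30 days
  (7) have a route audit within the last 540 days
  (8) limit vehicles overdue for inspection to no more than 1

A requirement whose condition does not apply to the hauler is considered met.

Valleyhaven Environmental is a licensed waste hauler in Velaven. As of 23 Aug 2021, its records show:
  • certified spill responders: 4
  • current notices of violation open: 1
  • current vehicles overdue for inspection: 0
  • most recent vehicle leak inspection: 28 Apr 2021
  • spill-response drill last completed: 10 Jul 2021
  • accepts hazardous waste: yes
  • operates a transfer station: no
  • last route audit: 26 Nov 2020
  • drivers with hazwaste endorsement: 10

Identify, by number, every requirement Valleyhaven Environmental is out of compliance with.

1. notices of violation open 1 ≤ 1 → met
2. condition 'accepts hazardous waste' holds; certified spill responders 4 ≥ 3 → met
3. drivers with hazwaste endorsement 10 ≥ 6 → met
4. vehicle leak inspection 117 days ago vs limit 120 → met
5. condition 'operates a transfer station' does not hold → requirement n/a → met
6. spill-response drill 44 days ago vs limit 30 → not met
7. route audit 270 days ago vs limit 540 → met
8. vehicles overdue for inspection 0 ≤ 1 → met
Not met: 6

6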